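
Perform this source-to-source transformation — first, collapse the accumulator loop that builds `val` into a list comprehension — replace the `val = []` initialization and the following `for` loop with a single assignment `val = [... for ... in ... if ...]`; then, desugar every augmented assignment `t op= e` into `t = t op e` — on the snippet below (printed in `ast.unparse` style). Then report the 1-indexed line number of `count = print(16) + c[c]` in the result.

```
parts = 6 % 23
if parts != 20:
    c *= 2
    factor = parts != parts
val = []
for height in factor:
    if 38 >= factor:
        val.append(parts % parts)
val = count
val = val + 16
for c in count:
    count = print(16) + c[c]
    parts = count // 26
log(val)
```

9

Transformed code:
parts = 6 % 23
if parts != 20:
    c = c * 2
    factor = parts != parts
val = [parts % parts for height in factor if 38 >= factor]
val = count
val = val + 16
for c in count:
    count = print(16) + c[c]
    parts = count // 26
log(val)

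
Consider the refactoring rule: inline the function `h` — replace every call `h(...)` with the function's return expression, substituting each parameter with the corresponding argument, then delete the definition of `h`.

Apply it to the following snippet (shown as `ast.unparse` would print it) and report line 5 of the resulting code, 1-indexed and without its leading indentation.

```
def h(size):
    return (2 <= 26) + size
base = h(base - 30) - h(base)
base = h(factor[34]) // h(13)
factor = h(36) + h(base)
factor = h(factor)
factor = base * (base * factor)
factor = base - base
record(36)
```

factor = base * (base * factor)

Transformed code:
base = (2 <= 26) + (base - 30) - ((2 <= 26) + base)
base = ((2 <= 26) + factor[34]) // ((2 <= 26) + 13)
factor = (2 <= 26) + 36 + ((2 <= 26) + base)
factor = (2 <= 26) + factor
factor = base * (base * factor)
factor = base - base
record(36)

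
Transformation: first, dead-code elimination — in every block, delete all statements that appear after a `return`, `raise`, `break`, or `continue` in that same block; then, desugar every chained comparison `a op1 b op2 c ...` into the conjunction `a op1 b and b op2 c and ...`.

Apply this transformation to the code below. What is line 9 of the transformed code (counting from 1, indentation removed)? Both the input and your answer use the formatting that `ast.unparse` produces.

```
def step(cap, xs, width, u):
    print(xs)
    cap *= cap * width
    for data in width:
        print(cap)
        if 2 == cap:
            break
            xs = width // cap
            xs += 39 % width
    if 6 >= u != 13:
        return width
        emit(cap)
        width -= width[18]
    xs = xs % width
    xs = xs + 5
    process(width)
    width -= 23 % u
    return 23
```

return width

Transformed code:
def step(cap, xs, width, u):
    print(xs)
    cap *= cap * width
    for data in width:
        print(cap)
        if 2 == cap:
            break
    if 6 >= u and u != 13:
        return width
    xs = xs % width
    xs = xs + 5
    process(width)
    width -= 23 % u
    return 23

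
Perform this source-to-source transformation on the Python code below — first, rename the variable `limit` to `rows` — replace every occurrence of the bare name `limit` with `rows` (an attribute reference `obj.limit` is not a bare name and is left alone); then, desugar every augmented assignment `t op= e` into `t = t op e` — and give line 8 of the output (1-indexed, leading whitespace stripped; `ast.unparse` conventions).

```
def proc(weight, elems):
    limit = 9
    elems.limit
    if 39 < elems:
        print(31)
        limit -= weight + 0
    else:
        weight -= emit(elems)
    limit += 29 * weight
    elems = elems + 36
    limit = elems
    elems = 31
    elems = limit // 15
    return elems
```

Transformed code:
def proc(weight, elems):
    rows = 9
    elems.limit
    if 39 < elems:
        print(31)
        rows = rows - (weight + 0)
    else:
        weight = weight - emit(elems)
    rows = rows + 29 * weight
    elems = elems + 36
    rows = elems
    elems = 31
    elems = rows // 15
    return elems

weight = weight - emit(elems)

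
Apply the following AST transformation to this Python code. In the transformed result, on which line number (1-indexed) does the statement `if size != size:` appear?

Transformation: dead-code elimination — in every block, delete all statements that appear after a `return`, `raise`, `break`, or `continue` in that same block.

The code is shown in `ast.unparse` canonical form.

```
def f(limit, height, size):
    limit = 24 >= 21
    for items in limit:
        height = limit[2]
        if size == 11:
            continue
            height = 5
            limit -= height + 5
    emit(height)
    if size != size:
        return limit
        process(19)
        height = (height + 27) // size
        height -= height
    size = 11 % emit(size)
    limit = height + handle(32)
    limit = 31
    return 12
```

Transformed code:
def f(limit, height, size):
    limit = 24 >= 21
    for items in limit:
        height = limit[2]
        if size == 11:
            continue
    emit(height)
    if size != size:
        return limit
    size = 11 % emit(size)
    limit = height + handle(32)
    limit = 31
    return 12

8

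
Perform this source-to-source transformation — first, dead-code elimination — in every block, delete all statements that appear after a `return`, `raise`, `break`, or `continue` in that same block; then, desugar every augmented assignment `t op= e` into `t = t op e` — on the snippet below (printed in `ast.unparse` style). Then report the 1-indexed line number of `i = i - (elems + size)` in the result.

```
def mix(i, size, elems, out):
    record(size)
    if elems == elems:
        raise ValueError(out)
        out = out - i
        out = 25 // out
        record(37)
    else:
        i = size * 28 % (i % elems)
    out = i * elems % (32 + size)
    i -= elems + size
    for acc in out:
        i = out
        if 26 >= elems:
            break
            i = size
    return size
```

8

Transformed code:
def mix(i, size, elems, out):
    record(size)
    if elems == elems:
        raise ValueError(out)
    else:
        i = size * 28 % (i % elems)
    out = i * elems % (32 + size)
    i = i - (elems + size)
    for acc in out:
        i = out
        if 26 >= elems:
            break
    return size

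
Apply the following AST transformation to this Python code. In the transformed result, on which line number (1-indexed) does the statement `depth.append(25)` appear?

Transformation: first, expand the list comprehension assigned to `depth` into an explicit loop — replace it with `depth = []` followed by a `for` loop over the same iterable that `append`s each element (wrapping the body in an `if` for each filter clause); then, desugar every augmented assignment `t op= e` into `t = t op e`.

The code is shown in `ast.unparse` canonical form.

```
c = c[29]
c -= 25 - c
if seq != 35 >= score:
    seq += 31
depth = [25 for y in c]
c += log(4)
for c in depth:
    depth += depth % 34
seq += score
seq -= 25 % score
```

Transformed code:
c = c[29]
c = c - (25 - c)
if seq != 35 >= score:
    seq = seq + 31
depth = []
for y in c:
    depth.append(25)
c = c + log(4)
for c in depth:
    depth = depth + depth % 34
seq = seq + score
seq = seq - 25 % score

7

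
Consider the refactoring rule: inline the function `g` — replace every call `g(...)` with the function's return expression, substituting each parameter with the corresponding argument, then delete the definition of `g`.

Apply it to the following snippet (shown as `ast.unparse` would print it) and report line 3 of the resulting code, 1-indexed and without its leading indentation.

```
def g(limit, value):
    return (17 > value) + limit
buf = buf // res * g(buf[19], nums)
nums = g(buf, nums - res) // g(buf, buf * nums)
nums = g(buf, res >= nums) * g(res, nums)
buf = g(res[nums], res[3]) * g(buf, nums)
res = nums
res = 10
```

Transformed code:
buf = buf // res * ((17 > nums) + buf[19])
nums = ((17 > nums - res) + buf) // ((17 > buf * nums) + buf)
nums = ((17 > (res >= nums)) + buf) * ((17 > nums) + res)
buf = ((17 > res[3]) + res[nums]) * ((17 > nums) + buf)
res = nums
res = 10

nums = ((17 > (res >= nums)) + buf) * ((17 > nums) + res)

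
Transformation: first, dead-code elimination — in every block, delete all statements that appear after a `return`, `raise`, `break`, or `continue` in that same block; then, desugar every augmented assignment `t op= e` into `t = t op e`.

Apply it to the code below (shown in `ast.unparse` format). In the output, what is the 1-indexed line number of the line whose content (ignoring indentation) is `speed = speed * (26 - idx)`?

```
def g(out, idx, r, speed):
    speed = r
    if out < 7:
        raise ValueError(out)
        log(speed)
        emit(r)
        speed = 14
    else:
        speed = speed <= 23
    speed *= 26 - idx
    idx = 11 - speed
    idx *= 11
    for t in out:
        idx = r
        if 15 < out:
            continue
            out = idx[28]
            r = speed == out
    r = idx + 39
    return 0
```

7

Transformed code:
def g(out, idx, r, speed):
    speed = r
    if out < 7:
        raise ValueError(out)
    else:
        speed = speed <= 23
    speed = speed * (26 - idx)
    idx = 11 - speed
    idx = idx * 11
    for t in out:
        idx = r
        if 15 < out:
            continue
    r = idx + 39
    return 0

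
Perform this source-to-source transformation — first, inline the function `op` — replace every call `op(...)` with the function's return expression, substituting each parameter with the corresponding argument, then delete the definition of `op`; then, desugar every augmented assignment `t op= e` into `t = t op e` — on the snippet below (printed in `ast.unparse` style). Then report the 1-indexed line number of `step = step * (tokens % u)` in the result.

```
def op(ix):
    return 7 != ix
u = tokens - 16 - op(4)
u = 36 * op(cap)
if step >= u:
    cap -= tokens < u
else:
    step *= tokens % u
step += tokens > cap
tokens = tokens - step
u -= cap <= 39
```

6

Transformed code:
u = tokens - 16 - (7 != 4)
u = 36 * (7 != cap)
if step >= u:
    cap = cap - (tokens < u)
else:
    step = step * (tokens % u)
step = step + (tokens > cap)
tokens = tokens - step
u = u - (cap <= 39)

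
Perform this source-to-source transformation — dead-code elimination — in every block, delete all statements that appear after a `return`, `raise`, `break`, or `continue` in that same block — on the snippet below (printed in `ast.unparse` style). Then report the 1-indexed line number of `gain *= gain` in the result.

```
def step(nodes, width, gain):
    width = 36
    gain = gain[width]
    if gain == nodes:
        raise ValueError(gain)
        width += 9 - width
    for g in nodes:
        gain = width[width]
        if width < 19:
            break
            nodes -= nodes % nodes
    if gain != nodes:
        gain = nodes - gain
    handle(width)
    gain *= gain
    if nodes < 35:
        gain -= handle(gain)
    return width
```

Transformed code:
def step(nodes, width, gain):
    width = 36
    gain = gain[width]
    if gain == nodes:
        raise ValueError(gain)
    for g in nodes:
        gain = width[width]
        if width < 19:
            break
    if gain != nodes:
        gain = nodes - gain
    handle(width)
    gain *= gain
    if nodes < 35:
        gain -= handle(gain)
    return width

13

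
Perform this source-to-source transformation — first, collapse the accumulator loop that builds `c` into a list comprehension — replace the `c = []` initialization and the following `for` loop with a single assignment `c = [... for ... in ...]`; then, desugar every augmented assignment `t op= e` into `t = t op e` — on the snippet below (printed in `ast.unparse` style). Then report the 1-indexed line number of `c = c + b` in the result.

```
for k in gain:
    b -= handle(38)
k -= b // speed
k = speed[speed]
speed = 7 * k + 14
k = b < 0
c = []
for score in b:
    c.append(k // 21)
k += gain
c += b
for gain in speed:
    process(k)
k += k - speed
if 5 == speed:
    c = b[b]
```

Transformed code:
for k in gain:
    b = b - handle(38)
k = k - b // speed
k = speed[speed]
speed = 7 * k + 14
k = b < 0
c = [k // 21 for score in b]
k = k + gain
c = c + b
for gain in speed:
    process(k)
k = k + (k - speed)
if 5 == speed:
    c = b[b]

9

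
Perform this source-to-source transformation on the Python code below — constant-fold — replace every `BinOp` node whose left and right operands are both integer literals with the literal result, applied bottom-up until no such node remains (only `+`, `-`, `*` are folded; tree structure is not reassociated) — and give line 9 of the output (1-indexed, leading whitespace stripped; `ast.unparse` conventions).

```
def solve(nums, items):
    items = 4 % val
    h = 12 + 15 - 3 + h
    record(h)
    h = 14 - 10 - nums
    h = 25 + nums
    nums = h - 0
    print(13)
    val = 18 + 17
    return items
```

val = 35

Transformed code:
def solve(nums, items):
    items = 4 % val
    h = 24 + h
    record(h)
    h = 4 - nums
    h = 25 + nums
    nums = h - 0
    print(13)
    val = 35
    return items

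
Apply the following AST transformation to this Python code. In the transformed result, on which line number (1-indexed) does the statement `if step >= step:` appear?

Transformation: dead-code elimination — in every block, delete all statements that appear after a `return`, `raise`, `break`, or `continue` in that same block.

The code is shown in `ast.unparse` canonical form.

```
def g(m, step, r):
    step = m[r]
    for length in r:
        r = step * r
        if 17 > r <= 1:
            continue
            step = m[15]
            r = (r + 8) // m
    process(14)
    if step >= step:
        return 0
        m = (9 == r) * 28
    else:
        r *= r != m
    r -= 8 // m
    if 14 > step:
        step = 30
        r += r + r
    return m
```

8

Transformed code:
def g(m, step, r):
    step = m[r]
    for length in r:
        r = step * r
        if 17 > r <= 1:
            continue
    process(14)
    if step >= step:
        return 0
    else:
        r *= r != m
    r -= 8 // m
    if 14 > step:
        step = 30
        r += r + r
    return m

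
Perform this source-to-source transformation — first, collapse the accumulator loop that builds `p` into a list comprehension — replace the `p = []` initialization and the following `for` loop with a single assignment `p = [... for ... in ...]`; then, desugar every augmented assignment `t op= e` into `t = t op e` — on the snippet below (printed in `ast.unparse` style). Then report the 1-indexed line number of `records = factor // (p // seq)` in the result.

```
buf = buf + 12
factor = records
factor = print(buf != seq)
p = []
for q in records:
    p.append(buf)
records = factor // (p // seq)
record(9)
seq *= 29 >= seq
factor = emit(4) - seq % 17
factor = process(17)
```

5

Transformed code:
buf = buf + 12
factor = records
factor = print(buf != seq)
p = [buf for q in records]
records = factor // (p // seq)
record(9)
seq = seq * (29 >= seq)
factor = emit(4) - seq % 17
factor = process(17)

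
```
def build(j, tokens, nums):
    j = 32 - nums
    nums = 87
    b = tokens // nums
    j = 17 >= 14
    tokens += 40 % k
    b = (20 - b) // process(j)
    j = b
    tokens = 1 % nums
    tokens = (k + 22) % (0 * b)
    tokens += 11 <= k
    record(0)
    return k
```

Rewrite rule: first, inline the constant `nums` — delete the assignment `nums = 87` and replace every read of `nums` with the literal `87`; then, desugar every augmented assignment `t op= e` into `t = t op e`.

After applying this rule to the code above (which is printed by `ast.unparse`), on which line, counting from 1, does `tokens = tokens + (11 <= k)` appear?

10

Transformed code:
def build(j, tokens, nums):
    j = 32 - 87
    b = tokens // 87
    j = 17 >= 14
    tokens = tokens + 40 % k
    b = (20 - b) // process(j)
    j = b
    tokens = 1 % 87
    tokens = (k + 22) % (0 * b)
    tokens = tokens + (11 <= k)
    record(0)
    return k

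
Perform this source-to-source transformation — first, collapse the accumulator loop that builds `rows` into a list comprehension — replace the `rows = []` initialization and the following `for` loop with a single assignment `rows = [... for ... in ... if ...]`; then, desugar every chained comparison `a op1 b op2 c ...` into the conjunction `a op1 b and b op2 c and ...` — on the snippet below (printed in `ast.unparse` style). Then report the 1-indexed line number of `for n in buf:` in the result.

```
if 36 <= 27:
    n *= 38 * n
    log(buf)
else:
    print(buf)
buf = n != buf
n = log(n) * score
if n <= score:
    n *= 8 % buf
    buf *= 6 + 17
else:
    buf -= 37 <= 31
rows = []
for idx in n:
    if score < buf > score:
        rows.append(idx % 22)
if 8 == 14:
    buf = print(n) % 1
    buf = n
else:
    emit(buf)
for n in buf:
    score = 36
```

Transformed code:
if 36 <= 27:
    n *= 38 * n
    log(buf)
else:
    print(buf)
buf = n != buf
n = log(n) * score
if n <= score:
    n *= 8 % buf
    buf *= 6 + 17
else:
    buf -= 37 <= 31
rows = [idx % 22 for idx in n if score < buf and buf > score]
if 8 == 14:
    buf = print(n) % 1
    buf = n
else:
    emit(buf)
for n in buf:
    score = 36

19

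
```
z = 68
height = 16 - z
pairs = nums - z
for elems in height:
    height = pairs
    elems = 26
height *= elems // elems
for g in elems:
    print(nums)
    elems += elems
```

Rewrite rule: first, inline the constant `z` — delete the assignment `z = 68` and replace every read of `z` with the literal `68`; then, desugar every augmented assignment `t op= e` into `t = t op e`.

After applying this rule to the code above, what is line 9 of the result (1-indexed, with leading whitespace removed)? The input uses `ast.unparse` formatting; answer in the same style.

Transformed code:
height = 16 - 68
pairs = nums - 68
for elems in height:
    height = pairs
    elems = 26
height = height * (elems // elems)
for g in elems:
    print(nums)
    elems = elems + elems

elems = elems + elems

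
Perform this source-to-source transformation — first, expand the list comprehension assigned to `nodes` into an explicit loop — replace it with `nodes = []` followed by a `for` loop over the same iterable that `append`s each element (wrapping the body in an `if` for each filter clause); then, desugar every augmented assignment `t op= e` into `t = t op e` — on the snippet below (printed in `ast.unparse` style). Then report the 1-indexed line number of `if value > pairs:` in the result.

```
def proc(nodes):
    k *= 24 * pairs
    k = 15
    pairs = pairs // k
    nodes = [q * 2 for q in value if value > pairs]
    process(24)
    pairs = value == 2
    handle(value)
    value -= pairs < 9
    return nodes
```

Transformed code:
def proc(nodes):
    k = k * (24 * pairs)
    k = 15
    pairs = pairs // k
    nodes = []
    for q in value:
        if value > pairs:
            nodes.append(q * 2)
    process(24)
    pairs = value == 2
    handle(value)
    value = value - (pairs < 9)
    return nodes

7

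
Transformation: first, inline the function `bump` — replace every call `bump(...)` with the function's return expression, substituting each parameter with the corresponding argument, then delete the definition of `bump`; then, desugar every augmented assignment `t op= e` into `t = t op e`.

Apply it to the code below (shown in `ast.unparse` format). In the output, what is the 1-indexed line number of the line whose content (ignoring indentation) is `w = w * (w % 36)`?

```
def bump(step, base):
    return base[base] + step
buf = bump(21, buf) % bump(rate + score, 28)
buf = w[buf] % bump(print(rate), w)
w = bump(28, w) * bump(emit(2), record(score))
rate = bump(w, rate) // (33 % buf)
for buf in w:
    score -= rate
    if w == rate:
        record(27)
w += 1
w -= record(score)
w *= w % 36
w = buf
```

Transformed code:
buf = (buf[buf] + 21) % (28[28] + (rate + score))
buf = w[buf] % (w[w] + print(rate))
w = (w[w] + 28) * (record(score)[record(score)] + emit(2))
rate = (rate[rate] + w) // (33 % buf)
for buf in w:
    score = score - rate
    if w == rate:
        record(27)
w = w + 1
w = w - record(score)
w = w * (w % 36)
w = buf

11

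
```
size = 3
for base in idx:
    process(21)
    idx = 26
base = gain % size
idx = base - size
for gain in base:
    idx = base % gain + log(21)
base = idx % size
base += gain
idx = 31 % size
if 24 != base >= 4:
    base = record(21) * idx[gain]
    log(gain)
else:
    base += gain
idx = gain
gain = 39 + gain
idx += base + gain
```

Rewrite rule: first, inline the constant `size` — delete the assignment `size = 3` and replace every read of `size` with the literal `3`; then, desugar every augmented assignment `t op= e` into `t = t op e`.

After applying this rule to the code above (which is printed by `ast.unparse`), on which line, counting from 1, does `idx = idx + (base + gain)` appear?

18

Transformed code:
for base in idx:
    process(21)
    idx = 26
base = gain % 3
idx = base - 3
for gain in base:
    idx = base % gain + log(21)
base = idx % 3
base = base + gain
idx = 31 % 3
if 24 != base >= 4:
    base = record(21) * idx[gain]
    log(gain)
else:
    base = base + gain
idx = gain
gain = 39 + gain
idx = idx + (base + gain)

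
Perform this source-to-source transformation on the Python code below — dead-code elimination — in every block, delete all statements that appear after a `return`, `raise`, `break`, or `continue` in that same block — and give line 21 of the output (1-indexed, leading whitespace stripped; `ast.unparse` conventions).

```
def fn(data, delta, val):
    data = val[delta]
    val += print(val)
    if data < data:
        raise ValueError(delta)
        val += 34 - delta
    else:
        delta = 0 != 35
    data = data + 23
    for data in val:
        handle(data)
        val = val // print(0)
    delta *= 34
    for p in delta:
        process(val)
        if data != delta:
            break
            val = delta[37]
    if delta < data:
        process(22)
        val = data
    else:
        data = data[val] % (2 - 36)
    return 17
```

data = data[val] % (2 - 36)

Transformed code:
def fn(data, delta, val):
    data = val[delta]
    val += print(val)
    if data < data:
        raise ValueError(delta)
    else:
        delta = 0 != 35
    data = data + 23
    for data in val:
        handle(data)
        val = val // print(0)
    delta *= 34
    for p in delta:
        process(val)
        if data != delta:
            break
    if delta < data:
        process(22)
        val = data
    else:
        data = data[val] % (2 - 36)
    return 17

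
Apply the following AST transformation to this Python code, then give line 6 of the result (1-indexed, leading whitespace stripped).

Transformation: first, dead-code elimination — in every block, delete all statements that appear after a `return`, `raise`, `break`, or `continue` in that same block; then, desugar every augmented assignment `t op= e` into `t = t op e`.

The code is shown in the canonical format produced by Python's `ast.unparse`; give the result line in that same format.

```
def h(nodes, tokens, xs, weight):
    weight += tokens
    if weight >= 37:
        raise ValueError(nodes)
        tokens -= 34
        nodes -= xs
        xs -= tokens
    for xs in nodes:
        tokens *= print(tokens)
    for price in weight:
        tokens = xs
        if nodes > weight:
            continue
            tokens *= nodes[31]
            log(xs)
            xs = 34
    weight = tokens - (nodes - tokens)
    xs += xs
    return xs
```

tokens = tokens * print(tokens)

Transformed code:
def h(nodes, tokens, xs, weight):
    weight = weight + tokens
    if weight >= 37:
        raise ValueError(nodes)
    for xs in nodes:
        tokens = tokens * print(tokens)
    for price in weight:
        tokens = xs
        if nodes > weight:
            continue
    weight = tokens - (nodes - tokens)
    xs = xs + xs
    return xs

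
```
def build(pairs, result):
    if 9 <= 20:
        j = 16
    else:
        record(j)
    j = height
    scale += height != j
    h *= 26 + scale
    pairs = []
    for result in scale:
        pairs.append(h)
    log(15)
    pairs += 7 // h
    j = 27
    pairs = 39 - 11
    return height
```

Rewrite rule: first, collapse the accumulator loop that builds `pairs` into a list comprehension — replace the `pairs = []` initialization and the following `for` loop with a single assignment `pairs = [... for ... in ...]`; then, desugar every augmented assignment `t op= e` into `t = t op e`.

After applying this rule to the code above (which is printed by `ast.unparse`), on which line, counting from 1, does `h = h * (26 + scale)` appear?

8

Transformed code:
def build(pairs, result):
    if 9 <= 20:
        j = 16
    else:
        record(j)
    j = height
    scale = scale + (height != j)
    h = h * (26 + scale)
    pairs = [h for result in scale]
    log(15)
    pairs = pairs + 7 // h
    j = 27
    pairs = 39 - 11
    return height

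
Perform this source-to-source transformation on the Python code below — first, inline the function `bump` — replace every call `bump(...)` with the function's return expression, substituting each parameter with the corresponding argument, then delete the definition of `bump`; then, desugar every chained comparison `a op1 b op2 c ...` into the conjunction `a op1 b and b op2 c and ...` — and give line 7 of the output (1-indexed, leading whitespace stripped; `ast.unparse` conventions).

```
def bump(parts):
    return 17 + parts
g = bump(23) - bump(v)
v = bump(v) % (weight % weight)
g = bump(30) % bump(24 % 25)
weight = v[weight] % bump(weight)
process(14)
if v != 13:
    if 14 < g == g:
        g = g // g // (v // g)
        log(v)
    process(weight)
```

if 14 < g and g == g:

Transformed code:
g = 17 + 23 - (17 + v)
v = (17 + v) % (weight % weight)
g = (17 + 30) % (17 + 24 % 25)
weight = v[weight] % (17 + weight)
process(14)
if v != 13:
    if 14 < g and g == g:
        g = g // g // (v // g)
        log(v)
    process(weight)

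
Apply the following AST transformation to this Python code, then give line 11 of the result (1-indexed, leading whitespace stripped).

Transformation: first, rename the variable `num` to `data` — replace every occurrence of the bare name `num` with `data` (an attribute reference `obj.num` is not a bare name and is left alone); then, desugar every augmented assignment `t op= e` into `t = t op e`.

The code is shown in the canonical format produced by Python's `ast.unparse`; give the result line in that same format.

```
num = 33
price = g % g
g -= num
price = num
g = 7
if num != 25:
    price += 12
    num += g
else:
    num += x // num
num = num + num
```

Transformed code:
data = 33
price = g % g
g = g - data
price = data
g = 7
if data != 25:
    price = price + 12
    data = data + g
else:
    data = data + x // data
data = data + data

data = data + data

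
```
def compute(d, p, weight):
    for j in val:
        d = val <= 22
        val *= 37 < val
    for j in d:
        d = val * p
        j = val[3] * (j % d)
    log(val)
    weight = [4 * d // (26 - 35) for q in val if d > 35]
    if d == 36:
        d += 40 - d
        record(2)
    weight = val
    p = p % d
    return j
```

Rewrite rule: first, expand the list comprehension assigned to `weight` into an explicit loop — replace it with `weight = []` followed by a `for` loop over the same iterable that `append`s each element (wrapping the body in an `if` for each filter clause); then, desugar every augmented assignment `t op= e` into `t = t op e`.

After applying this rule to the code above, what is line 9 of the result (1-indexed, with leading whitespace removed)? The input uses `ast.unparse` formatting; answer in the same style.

weight = []

Transformed code:
def compute(d, p, weight):
    for j in val:
        d = val <= 22
        val = val * (37 < val)
    for j in d:
        d = val * p
        j = val[3] * (j % d)
    log(val)
    weight = []
    for q in val:
        if d > 35:
            weight.append(4 * d // (26 - 35))
    if d == 36:
        d = d + (40 - d)
        record(2)
    weight = val
    p = p % d
    return j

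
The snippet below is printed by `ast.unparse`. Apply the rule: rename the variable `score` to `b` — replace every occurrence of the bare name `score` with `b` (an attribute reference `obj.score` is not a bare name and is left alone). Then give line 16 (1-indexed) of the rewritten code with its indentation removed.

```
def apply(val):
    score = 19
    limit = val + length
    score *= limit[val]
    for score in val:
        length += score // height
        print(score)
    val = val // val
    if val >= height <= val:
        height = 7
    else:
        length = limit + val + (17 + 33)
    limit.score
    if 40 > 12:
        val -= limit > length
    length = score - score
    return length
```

Transformed code:
def apply(val):
    b = 19
    limit = val + length
    b *= limit[val]
    for b in val:
        length += b // height
        print(b)
    val = val // val
    if val >= height <= val:
        height = 7
    else:
        length = limit + val + (17 + 33)
    limit.score
    if 40 > 12:
        val -= limit > length
    length = b - b
    return length

length = b - b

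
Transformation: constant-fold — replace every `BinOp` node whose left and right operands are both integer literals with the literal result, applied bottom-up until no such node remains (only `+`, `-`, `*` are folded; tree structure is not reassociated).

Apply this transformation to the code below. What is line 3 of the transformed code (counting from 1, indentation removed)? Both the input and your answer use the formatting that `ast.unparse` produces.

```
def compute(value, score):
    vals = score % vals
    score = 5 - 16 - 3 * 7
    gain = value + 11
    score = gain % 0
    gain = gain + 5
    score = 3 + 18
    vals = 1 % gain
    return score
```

score = -32

Transformed code:
def compute(value, score):
    vals = score % vals
    score = -32
    gain = value + 11
    score = gain % 0
    gain = gain + 5
    score = 21
    vals = 1 % gain
    return score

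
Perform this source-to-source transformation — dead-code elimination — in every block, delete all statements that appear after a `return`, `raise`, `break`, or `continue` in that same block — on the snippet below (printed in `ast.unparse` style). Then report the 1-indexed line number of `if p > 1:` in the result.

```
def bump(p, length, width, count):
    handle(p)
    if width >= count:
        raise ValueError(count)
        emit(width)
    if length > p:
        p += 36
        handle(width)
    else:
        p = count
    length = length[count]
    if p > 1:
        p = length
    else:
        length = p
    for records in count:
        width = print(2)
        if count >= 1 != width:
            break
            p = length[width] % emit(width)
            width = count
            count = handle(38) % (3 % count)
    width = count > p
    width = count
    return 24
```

11

Transformed code:
def bump(p, length, width, count):
    handle(p)
    if width >= count:
        raise ValueError(count)
    if length > p:
        p += 36
        handle(width)
    else:
        p = count
    length = length[count]
    if p > 1:
        p = length
    else:
        length = p
    for records in count:
        width = print(2)
        if count >= 1 != width:
            break
    width = count > p
    width = count
    return 24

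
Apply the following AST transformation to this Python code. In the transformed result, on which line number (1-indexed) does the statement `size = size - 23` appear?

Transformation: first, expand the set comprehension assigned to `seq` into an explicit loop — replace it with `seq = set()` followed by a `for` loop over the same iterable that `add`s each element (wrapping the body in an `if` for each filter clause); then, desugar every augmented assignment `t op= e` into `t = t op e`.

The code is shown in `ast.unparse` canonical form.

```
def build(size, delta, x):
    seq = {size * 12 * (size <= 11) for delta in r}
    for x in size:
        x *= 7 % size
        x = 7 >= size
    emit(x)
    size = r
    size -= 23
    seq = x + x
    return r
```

10

Transformed code:
def build(size, delta, x):
    seq = set()
    for delta in r:
        seq.add(size * 12 * (size <= 11))
    for x in size:
        x = x * (7 % size)
        x = 7 >= size
    emit(x)
    size = r
    size = size - 23
    seq = x + x
    return r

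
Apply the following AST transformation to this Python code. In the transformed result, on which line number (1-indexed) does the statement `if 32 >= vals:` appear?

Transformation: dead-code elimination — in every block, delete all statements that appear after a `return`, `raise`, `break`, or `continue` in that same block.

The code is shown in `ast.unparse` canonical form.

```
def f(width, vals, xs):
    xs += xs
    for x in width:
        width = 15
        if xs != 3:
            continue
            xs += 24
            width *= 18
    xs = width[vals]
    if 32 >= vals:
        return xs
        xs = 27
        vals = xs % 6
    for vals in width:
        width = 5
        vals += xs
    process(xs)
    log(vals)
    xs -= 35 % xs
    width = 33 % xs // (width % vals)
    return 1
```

Transformed code:
def f(width, vals, xs):
    xs += xs
    for x in width:
        width = 15
        if xs != 3:
            continue
    xs = width[vals]
    if 32 >= vals:
        return xs
    for vals in width:
        width = 5
        vals += xs
    process(xs)
    log(vals)
    xs -= 35 % xs
    width = 33 % xs // (width % vals)
    return 1

8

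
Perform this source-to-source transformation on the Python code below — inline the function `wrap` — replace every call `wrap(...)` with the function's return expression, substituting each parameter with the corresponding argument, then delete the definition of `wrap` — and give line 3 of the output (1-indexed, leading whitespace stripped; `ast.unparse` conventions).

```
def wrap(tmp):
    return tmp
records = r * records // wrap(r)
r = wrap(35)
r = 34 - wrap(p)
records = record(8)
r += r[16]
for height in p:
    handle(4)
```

r = 34 - p

Transformed code:
records = r * records // r
r = 35
r = 34 - p
records = record(8)
r += r[16]
for height in p:
    handle(4)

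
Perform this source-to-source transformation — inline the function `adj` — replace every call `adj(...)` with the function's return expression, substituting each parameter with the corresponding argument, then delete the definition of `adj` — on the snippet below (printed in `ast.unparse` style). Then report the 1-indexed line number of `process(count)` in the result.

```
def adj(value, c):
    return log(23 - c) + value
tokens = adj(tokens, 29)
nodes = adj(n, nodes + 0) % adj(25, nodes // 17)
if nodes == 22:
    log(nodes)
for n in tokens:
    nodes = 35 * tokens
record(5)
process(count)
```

Transformed code:
tokens = log(23 - 29) + tokens
nodes = (log(23 - (nodes + 0)) + n) % (log(23 - nodes // 17) + 25)
if nodes == 22:
    log(nodes)
for n in tokens:
    nodes = 35 * tokens
record(5)
process(count)

8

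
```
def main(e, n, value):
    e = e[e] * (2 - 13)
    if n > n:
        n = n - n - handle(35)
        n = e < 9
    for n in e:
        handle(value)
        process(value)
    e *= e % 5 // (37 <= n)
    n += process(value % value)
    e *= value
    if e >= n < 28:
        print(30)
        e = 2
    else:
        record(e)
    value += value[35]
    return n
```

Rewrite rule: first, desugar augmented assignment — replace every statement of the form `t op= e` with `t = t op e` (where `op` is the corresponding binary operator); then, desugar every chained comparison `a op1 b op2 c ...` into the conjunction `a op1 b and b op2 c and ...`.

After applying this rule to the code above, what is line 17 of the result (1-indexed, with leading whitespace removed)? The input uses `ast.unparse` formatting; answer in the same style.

value = value + value[35]

Transformed code:
def main(e, n, value):
    e = e[e] * (2 - 13)
    if n > n:
        n = n - n - handle(35)
        n = e < 9
    for n in e:
        handle(value)
        process(value)
    e = e * (e % 5 // (37 <= n))
    n = n + process(value % value)
    e = e * value
    if e >= n and n < 28:
        print(30)
        e = 2
    else:
        record(e)
    value = value + value[35]
    return n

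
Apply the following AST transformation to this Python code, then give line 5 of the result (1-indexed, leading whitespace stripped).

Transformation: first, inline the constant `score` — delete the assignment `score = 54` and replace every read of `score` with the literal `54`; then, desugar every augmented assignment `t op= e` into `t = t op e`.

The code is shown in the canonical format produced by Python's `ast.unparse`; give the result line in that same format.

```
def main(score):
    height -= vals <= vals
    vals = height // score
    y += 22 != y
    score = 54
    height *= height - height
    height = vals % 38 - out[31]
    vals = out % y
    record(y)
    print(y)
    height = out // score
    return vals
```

height = height * (height - height)

Transformed code:
def main(score):
    height = height - (vals <= vals)
    vals = height // 54
    y = y + (22 != y)
    height = height * (height - height)
    height = vals % 38 - out[31]
    vals = out % y
    record(y)
    print(y)
    height = out // 54
    return vals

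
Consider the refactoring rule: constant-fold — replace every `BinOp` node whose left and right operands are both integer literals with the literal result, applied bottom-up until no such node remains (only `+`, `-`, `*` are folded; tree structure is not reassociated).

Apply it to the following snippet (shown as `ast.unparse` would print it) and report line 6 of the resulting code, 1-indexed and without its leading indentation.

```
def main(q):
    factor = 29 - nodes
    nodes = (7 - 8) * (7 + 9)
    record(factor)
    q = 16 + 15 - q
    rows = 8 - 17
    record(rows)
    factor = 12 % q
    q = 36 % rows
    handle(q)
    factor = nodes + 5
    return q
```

rows = -9

Transformed code:
def main(q):
    factor = 29 - nodes
    nodes = -16
    record(factor)
    q = 31 - q
    rows = -9
    record(rows)
    factor = 12 % q
    q = 36 % rows
    handle(q)
    factor = nodes + 5
    return q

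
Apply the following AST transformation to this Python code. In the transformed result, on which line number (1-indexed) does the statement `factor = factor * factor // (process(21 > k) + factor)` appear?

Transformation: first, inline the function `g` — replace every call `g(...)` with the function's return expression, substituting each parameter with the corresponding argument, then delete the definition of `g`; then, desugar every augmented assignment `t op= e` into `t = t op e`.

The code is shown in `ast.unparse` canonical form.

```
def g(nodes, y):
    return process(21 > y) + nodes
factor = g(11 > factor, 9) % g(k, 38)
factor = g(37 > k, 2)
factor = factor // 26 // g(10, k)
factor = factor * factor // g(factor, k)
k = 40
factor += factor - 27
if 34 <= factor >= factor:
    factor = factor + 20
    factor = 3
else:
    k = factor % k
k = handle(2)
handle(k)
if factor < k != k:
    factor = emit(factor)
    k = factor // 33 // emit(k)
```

Transformed code:
factor = (process(21 > 9) + (11 > factor)) % (process(21 > 38) + k)
factor = process(21 > 2) + (37 > k)
factor = factor // 26 // (process(21 > k) + 10)
factor = factor * factor // (process(21 > k) + factor)
k = 40
factor = factor + (factor - 27)
if 34 <= factor >= factor:
    factor = factor + 20
    factor = 3
else:
    k = factor % k
k = handle(2)
handle(k)
if factor < k != k:
    factor = emit(factor)
    k = factor // 33 // emit(k)

4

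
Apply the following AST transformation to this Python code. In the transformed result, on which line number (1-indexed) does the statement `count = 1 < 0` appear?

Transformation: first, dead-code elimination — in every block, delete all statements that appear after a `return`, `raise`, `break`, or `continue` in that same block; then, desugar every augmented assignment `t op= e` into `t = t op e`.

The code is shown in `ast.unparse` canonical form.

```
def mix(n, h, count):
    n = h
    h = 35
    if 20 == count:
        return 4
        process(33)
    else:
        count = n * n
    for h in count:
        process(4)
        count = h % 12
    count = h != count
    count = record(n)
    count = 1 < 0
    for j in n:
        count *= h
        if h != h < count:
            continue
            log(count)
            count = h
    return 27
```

Transformed code:
def mix(n, h, count):
    n = h
    h = 35
    if 20 == count:
        return 4
    else:
        count = n * n
    for h in count:
        process(4)
        count = h % 12
    count = h != count
    count = record(n)
    count = 1 < 0
    for j in n:
        count = count * h
        if h != h < count:
            continue
    return 27

13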